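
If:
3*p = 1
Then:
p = 1/3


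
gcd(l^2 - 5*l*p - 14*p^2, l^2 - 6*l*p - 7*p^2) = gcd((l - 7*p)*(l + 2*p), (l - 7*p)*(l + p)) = -l + 7*p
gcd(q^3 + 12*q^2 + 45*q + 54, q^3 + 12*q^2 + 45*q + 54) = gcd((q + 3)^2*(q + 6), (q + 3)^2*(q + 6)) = q^3 + 12*q^2 + 45*q + 54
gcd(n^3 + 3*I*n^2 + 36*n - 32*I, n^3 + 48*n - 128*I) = n^2 + 4*I*n + 32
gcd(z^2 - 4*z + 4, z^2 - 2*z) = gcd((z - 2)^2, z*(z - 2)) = z - 2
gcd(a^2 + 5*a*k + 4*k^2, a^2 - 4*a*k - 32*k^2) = a + 4*k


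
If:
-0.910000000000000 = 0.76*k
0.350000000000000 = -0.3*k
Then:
No Solution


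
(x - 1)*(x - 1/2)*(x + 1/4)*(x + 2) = x^4 + 3*x^3/4 - 19*x^2/8 + 3*x/8 + 1/4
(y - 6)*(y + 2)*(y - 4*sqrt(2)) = y^3 - 4*sqrt(2)*y^2 - 4*y^2 - 12*y + 16*sqrt(2)*y + 48*sqrt(2)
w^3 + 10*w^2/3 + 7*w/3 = w*(w + 1)*(w + 7/3)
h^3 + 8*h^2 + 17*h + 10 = (h + 1)*(h + 2)*(h + 5)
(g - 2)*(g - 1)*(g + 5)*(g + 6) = g^4 + 8*g^3 - g^2 - 68*g + 60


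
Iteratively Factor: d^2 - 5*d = (d)*(d - 5)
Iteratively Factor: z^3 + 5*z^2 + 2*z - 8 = (z - 1)*(z^2 + 6*z + 8) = (z - 1)*(z + 4)*(z + 2)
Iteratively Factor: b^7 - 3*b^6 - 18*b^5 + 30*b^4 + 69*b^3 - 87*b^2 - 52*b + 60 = (b - 5)*(b^6 + 2*b^5 - 8*b^4 - 10*b^3 + 19*b^2 + 8*b - 12) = (b - 5)*(b - 1)*(b^5 + 3*b^4 - 5*b^3 - 15*b^2 + 4*b + 12) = (b - 5)*(b - 1)*(b + 2)*(b^4 + b^3 - 7*b^2 - b + 6) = (b - 5)*(b - 1)^2*(b + 2)*(b^3 + 2*b^2 - 5*b - 6) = (b - 5)*(b - 2)*(b - 1)^2*(b + 2)*(b^2 + 4*b + 3) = (b - 5)*(b - 2)*(b - 1)^2*(b + 2)*(b + 3)*(b + 1)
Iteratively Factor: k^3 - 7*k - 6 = (k + 2)*(k^2 - 2*k - 3) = (k + 1)*(k + 2)*(k - 3)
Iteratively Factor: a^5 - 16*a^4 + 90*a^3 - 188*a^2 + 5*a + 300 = (a - 4)*(a^4 - 12*a^3 + 42*a^2 - 20*a - 75) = (a - 5)*(a - 4)*(a^3 - 7*a^2 + 7*a + 15) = (a - 5)^2*(a - 4)*(a^2 - 2*a - 3) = (a - 5)^2*(a - 4)*(a + 1)*(a - 3)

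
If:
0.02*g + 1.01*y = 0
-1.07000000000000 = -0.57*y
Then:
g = -94.80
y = 1.88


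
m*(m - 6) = m^2 - 6*m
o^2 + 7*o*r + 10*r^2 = (o + 2*r)*(o + 5*r)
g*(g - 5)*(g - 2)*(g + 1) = g^4 - 6*g^3 + 3*g^2 + 10*g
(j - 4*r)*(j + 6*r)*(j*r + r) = j^3*r + 2*j^2*r^2 + j^2*r - 24*j*r^3 + 2*j*r^2 - 24*r^3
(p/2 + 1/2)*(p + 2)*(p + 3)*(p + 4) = p^4/2 + 5*p^3 + 35*p^2/2 + 25*p + 12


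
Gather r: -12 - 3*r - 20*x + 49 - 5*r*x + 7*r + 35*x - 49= r*(4 - 5*x) + 15*x - 12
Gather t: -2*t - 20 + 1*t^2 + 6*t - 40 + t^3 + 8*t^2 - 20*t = t^3 + 9*t^2 - 16*t - 60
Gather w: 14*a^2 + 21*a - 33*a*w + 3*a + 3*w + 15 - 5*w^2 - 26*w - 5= 14*a^2 + 24*a - 5*w^2 + w*(-33*a - 23) + 10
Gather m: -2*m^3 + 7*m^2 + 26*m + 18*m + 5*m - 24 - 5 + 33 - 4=-2*m^3 + 7*m^2 + 49*m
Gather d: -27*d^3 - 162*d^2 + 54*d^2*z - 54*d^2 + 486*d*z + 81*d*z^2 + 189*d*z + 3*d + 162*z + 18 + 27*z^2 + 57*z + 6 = -27*d^3 + d^2*(54*z - 216) + d*(81*z^2 + 675*z + 3) + 27*z^2 + 219*z + 24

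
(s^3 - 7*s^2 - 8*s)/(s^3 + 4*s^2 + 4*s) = (s^2 - 7*s - 8)/(s^2 + 4*s + 4)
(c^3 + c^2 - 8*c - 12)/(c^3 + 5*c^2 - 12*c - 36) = (c + 2)/(c + 6)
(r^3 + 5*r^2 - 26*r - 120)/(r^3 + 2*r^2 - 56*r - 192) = (r - 5)/(r - 8)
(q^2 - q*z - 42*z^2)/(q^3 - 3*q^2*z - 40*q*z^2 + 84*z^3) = 1/(q - 2*z)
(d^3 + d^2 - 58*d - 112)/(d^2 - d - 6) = (d^2 - d - 56)/(d - 3)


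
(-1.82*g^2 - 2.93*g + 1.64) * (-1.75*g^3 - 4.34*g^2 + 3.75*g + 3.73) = 3.185*g^5 + 13.0263*g^4 + 3.0212*g^3 - 24.8937*g^2 - 4.7789*g + 6.1172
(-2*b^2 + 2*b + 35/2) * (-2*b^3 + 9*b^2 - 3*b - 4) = 4*b^5 - 22*b^4 - 11*b^3 + 319*b^2/2 - 121*b/2 - 70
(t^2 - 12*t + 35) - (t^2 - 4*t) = 35 - 8*t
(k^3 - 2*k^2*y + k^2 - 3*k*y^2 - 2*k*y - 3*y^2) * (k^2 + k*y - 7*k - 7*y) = k^5 - k^4*y - 6*k^4 - 5*k^3*y^2 + 6*k^3*y - 7*k^3 - 3*k^2*y^3 + 30*k^2*y^2 + 7*k^2*y + 18*k*y^3 + 35*k*y^2 + 21*y^3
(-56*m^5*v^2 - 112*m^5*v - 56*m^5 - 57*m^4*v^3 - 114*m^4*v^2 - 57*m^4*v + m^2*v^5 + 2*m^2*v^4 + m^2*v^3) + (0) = -56*m^5*v^2 - 112*m^5*v - 56*m^5 - 57*m^4*v^3 - 114*m^4*v^2 - 57*m^4*v + m^2*v^5 + 2*m^2*v^4 + m^2*v^3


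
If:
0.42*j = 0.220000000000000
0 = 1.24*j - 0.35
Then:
No Solution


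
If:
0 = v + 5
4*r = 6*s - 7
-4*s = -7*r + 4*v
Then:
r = -46/13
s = -31/26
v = -5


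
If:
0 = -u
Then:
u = 0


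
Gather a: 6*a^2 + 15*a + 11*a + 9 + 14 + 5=6*a^2 + 26*a + 28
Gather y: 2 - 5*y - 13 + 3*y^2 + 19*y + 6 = 3*y^2 + 14*y - 5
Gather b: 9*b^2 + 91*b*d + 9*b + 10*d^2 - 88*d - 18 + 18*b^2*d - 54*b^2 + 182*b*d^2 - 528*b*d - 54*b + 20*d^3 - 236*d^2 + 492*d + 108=b^2*(18*d - 45) + b*(182*d^2 - 437*d - 45) + 20*d^3 - 226*d^2 + 404*d + 90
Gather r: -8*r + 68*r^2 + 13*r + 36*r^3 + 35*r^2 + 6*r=36*r^3 + 103*r^2 + 11*r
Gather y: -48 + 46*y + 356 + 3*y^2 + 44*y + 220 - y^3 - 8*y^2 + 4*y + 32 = -y^3 - 5*y^2 + 94*y + 560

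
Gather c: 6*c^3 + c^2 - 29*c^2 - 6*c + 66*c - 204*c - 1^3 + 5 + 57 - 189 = 6*c^3 - 28*c^2 - 144*c - 128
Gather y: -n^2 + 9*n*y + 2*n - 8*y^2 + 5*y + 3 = -n^2 + 2*n - 8*y^2 + y*(9*n + 5) + 3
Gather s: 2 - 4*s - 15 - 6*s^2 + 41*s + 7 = -6*s^2 + 37*s - 6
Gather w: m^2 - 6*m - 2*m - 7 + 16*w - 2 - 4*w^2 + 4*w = m^2 - 8*m - 4*w^2 + 20*w - 9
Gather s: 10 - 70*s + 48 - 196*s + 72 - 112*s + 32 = 162 - 378*s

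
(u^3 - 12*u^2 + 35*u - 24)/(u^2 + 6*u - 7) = (u^2 - 11*u + 24)/(u + 7)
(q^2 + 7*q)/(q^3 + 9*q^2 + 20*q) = (q + 7)/(q^2 + 9*q + 20)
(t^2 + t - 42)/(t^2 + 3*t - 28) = (t - 6)/(t - 4)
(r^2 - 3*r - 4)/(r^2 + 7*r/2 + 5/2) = 2*(r - 4)/(2*r + 5)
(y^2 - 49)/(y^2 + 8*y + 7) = (y - 7)/(y + 1)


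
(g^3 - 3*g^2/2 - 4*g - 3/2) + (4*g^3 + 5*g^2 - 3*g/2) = 5*g^3 + 7*g^2/2 - 11*g/2 - 3/2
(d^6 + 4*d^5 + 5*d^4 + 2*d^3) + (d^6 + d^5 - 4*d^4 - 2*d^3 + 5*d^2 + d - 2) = 2*d^6 + 5*d^5 + d^4 + 5*d^2 + d - 2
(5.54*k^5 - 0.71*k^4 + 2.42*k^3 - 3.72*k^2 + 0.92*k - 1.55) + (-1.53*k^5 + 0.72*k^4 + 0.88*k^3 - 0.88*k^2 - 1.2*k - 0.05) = 4.01*k^5 + 0.01*k^4 + 3.3*k^3 - 4.6*k^2 - 0.28*k - 1.6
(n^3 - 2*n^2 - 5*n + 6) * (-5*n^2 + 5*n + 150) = -5*n^5 + 15*n^4 + 165*n^3 - 355*n^2 - 720*n + 900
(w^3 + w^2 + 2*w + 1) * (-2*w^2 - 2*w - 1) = -2*w^5 - 4*w^4 - 7*w^3 - 7*w^2 - 4*w - 1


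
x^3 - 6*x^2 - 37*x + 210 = (x - 7)*(x - 5)*(x + 6)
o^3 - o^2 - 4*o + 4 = (o - 2)*(o - 1)*(o + 2)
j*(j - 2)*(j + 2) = j^3 - 4*j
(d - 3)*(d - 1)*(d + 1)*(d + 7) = d^4 + 4*d^3 - 22*d^2 - 4*d + 21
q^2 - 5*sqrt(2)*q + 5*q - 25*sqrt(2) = (q + 5)*(q - 5*sqrt(2))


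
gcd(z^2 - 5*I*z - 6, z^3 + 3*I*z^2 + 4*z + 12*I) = z - 2*I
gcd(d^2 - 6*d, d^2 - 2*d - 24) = d - 6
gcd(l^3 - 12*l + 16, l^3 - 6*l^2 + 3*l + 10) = l - 2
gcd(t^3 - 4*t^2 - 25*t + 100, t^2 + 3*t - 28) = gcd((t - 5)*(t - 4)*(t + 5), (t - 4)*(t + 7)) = t - 4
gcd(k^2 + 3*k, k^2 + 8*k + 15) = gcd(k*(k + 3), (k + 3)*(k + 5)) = k + 3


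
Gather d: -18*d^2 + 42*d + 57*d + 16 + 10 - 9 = -18*d^2 + 99*d + 17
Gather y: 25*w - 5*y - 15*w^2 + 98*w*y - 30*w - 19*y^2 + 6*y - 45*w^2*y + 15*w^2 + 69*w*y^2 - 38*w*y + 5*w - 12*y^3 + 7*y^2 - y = -12*y^3 + y^2*(69*w - 12) + y*(-45*w^2 + 60*w)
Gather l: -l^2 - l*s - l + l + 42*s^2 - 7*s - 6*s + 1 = -l^2 - l*s + 42*s^2 - 13*s + 1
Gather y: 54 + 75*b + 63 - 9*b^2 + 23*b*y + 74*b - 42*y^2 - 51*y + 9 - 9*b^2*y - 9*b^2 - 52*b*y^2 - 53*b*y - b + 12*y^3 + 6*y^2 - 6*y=-18*b^2 + 148*b + 12*y^3 + y^2*(-52*b - 36) + y*(-9*b^2 - 30*b - 57) + 126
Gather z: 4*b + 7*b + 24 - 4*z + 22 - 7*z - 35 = 11*b - 11*z + 11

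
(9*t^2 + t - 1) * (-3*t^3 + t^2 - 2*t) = -27*t^5 + 6*t^4 - 14*t^3 - 3*t^2 + 2*t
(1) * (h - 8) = h - 8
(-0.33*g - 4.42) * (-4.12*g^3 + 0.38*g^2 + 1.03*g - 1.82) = 1.3596*g^4 + 18.085*g^3 - 2.0195*g^2 - 3.952*g + 8.0444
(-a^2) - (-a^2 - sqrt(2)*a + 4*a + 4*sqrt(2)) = -4*a + sqrt(2)*a - 4*sqrt(2)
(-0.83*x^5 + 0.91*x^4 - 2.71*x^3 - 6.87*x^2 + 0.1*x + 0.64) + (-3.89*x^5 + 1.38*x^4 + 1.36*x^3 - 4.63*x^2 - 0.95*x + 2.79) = -4.72*x^5 + 2.29*x^4 - 1.35*x^3 - 11.5*x^2 - 0.85*x + 3.43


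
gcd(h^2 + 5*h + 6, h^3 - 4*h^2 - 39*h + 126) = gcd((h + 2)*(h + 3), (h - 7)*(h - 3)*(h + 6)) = 1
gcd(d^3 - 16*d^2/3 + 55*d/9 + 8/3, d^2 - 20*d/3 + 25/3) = 1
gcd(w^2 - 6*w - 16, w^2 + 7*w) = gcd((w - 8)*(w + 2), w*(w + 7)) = 1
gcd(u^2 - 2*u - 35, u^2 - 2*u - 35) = u^2 - 2*u - 35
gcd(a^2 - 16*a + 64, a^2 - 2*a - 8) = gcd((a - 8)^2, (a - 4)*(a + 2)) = 1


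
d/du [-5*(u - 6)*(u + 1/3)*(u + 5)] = -15*u^2 + 20*u/3 + 455/3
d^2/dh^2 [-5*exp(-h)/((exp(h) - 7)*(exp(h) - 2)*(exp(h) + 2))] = 5*(-16*exp(6*h) + 161*exp(5*h) - 393*exp(4*h) - 280*exp(3*h) + 328*exp(2*h) + 336*exp(h) - 784)*exp(-h)/(exp(9*h) - 21*exp(8*h) + 135*exp(7*h) - 91*exp(6*h) - 1716*exp(5*h) + 3108*exp(4*h) + 6992*exp(3*h) - 15120*exp(2*h) - 9408*exp(h) + 21952)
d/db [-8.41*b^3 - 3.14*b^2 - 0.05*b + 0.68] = -25.23*b^2 - 6.28*b - 0.05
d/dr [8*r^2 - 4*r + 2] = 16*r - 4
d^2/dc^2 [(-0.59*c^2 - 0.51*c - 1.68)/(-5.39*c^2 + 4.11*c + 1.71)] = (55.773564*c^3 + 325.472994*c^2 - 195.097518*c + 84.008016)/(156.590819*c^6 - 358.212393*c^5 + 124.107984*c^4 + 157.862223*c^3 - 39.373776*c^2 - 36.054153*c - 5.000211)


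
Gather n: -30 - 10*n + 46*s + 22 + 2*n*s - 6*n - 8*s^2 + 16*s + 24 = n*(2*s - 16) - 8*s^2 + 62*s + 16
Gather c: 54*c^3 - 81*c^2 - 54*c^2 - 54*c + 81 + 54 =54*c^3 - 135*c^2 - 54*c + 135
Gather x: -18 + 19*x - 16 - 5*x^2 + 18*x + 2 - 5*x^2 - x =-10*x^2 + 36*x - 32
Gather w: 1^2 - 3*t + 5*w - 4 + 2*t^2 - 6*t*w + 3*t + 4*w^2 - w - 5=2*t^2 + 4*w^2 + w*(4 - 6*t) - 8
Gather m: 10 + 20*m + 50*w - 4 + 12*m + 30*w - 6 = 32*m + 80*w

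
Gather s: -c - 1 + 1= -c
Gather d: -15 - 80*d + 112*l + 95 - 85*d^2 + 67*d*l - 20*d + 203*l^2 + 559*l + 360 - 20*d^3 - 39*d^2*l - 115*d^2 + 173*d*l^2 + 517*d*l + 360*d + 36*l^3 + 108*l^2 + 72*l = -20*d^3 + d^2*(-39*l - 200) + d*(173*l^2 + 584*l + 260) + 36*l^3 + 311*l^2 + 743*l + 440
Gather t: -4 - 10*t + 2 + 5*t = -5*t - 2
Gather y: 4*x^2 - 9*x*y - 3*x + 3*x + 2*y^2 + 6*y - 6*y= 4*x^2 - 9*x*y + 2*y^2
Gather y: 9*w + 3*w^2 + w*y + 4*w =3*w^2 + w*y + 13*w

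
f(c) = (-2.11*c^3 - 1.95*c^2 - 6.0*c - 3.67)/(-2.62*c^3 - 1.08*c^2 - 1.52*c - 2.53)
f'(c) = (-6.33*c^2 - 3.9*c - 6.0)/(-2.62*c^3 - 1.08*c^2 - 1.52*c - 2.53) + (7.86*c^2 + 2.16*c + 1.52)*(-2.11*c^3 - 1.95*c^2 - 6.0*c - 3.67)/(-2.62*c^3 - 1.08*c^2 - 1.52*c - 2.53)^2 = (3.5527136788005e-15*c^5 - 2.8302*c^4 - 25.0256*c^3 - 16.3473*c^2 + 1.9398*c + 9.6016)/(6.8644*c^6 + 5.6592*c^5 + 9.1312*c^4 + 16.5404*c^3 + 7.7752*c^2 + 7.6912*c + 6.4009)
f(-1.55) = 1.26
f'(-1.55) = 0.90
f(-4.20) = 0.80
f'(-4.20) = 0.02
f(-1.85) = 1.07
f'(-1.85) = 0.43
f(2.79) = 1.13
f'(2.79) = -0.16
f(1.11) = 1.71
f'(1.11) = -0.56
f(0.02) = 1.48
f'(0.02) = 1.47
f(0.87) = 1.84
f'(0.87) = -0.47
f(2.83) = 1.12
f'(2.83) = -0.15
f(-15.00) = 0.79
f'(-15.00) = -0.00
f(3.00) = 1.10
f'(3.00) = -0.14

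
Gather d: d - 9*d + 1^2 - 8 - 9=-8*d - 16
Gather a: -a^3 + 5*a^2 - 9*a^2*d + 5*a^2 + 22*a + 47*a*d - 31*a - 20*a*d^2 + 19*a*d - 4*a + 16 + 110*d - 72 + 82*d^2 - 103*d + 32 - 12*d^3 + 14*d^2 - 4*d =-a^3 + a^2*(10 - 9*d) + a*(-20*d^2 + 66*d - 13) - 12*d^3 + 96*d^2 + 3*d - 24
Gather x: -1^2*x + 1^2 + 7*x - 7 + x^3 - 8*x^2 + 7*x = x^3 - 8*x^2 + 13*x - 6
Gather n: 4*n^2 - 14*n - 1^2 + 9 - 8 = 4*n^2 - 14*n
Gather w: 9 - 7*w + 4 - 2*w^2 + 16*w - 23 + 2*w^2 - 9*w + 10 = 0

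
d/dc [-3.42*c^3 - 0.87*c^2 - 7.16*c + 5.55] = -10.26*c^2 - 1.74*c - 7.16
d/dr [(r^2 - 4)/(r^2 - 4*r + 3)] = 2*(-2*r^2 + 7*r - 8)/(r^4 - 8*r^3 + 22*r^2 - 24*r + 9)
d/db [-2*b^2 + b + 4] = 1 - 4*b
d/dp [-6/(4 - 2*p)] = -3/(p - 2)^2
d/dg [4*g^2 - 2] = 8*g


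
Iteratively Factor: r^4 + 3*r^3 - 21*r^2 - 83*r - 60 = (r + 1)*(r^3 + 2*r^2 - 23*r - 60) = (r + 1)*(r + 3)*(r^2 - r - 20) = (r - 5)*(r + 1)*(r + 3)*(r + 4)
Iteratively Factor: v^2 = (v)*(v)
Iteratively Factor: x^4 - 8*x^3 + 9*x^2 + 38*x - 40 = (x - 4)*(x^3 - 4*x^2 - 7*x + 10) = (x - 4)*(x - 1)*(x^2 - 3*x - 10) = (x - 4)*(x - 1)*(x + 2)*(x - 5)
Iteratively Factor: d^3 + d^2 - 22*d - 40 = (d + 2)*(d^2 - d - 20) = (d - 5)*(d + 2)*(d + 4)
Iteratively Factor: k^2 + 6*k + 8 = (k + 4)*(k + 2)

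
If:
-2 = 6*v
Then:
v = -1/3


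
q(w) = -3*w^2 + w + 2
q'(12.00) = -71.00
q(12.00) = -418.00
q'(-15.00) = 91.00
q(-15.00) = -688.00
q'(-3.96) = 24.76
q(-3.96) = -49.00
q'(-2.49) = 15.94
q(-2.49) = -19.09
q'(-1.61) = 10.66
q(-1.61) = -7.39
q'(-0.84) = 6.04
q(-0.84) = -0.96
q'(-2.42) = 15.52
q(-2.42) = -17.99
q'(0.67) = -3.02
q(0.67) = 1.32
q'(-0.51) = 4.06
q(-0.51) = 0.71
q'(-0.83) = 5.98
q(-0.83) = -0.90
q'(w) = 1 - 6*w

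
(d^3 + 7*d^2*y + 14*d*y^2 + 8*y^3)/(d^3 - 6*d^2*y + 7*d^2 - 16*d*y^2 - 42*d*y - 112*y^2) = (-d^2 - 5*d*y - 4*y^2)/(-d^2 + 8*d*y - 7*d + 56*y)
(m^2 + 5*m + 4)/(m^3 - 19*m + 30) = (m^2 + 5*m + 4)/(m^3 - 19*m + 30)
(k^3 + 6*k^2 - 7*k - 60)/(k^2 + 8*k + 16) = (k^2 + 2*k - 15)/(k + 4)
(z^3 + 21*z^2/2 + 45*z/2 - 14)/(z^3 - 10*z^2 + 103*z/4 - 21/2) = 2*(z^2 + 11*z + 28)/(2*z^2 - 19*z + 42)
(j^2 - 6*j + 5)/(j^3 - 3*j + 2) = (j - 5)/(j^2 + j - 2)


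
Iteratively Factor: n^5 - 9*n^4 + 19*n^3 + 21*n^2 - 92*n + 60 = (n - 5)*(n^4 - 4*n^3 - n^2 + 16*n - 12) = (n - 5)*(n - 3)*(n^3 - n^2 - 4*n + 4) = (n - 5)*(n - 3)*(n - 1)*(n^2 - 4) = (n - 5)*(n - 3)*(n - 2)*(n - 1)*(n + 2)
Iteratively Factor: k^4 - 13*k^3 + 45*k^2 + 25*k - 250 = (k - 5)*(k^3 - 8*k^2 + 5*k + 50) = (k - 5)^2*(k^2 - 3*k - 10) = (k - 5)^2*(k + 2)*(k - 5)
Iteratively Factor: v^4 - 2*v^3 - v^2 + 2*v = (v - 2)*(v^3 - v) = (v - 2)*(v + 1)*(v^2 - v) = (v - 2)*(v - 1)*(v + 1)*(v)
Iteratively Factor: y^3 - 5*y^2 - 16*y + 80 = (y - 5)*(y^2 - 16) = (y - 5)*(y - 4)*(y + 4)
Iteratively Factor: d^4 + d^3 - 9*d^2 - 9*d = (d + 3)*(d^3 - 2*d^2 - 3*d) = (d + 1)*(d + 3)*(d^2 - 3*d) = (d - 3)*(d + 1)*(d + 3)*(d)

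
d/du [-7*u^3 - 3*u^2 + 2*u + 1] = -21*u^2 - 6*u + 2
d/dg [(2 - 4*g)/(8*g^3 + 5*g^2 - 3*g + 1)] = 2*(32*g^3 - 14*g^2 - 10*g + 1)/(64*g^6 + 80*g^5 - 23*g^4 - 14*g^3 + 19*g^2 - 6*g + 1)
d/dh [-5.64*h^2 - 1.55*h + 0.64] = -11.28*h - 1.55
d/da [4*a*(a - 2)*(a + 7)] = 12*a^2 + 40*a - 56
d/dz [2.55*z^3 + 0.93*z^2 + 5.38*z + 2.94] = 7.65*z^2 + 1.86*z + 5.38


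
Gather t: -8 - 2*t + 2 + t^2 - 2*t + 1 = t^2 - 4*t - 5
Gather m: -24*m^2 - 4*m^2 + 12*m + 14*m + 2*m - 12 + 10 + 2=-28*m^2 + 28*m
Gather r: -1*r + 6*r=5*r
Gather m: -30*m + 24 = 24 - 30*m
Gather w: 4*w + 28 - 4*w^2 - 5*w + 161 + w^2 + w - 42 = 147 - 3*w^2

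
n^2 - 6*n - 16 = (n - 8)*(n + 2)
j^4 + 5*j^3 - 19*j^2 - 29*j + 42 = (j - 3)*(j - 1)*(j + 2)*(j + 7)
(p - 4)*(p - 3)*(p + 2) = p^3 - 5*p^2 - 2*p + 24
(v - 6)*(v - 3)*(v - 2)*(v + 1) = v^4 - 10*v^3 + 25*v^2 - 36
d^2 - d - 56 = (d - 8)*(d + 7)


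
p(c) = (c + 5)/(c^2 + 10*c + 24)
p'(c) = (-2*c - 10)*(c + 5)/(c^2 + 10*c + 24)^2 + 1/(c^2 + 10*c + 24)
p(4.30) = 0.11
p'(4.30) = -0.01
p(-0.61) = 0.24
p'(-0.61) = -0.06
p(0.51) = 0.19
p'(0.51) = -0.04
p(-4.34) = -1.17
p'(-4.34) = -4.51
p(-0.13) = 0.21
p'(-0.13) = -0.05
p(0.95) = 0.17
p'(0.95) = -0.03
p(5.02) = 0.10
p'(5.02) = -0.01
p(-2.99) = 0.66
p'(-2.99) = -0.55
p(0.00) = 0.21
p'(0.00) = -0.05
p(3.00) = 0.13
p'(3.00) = -0.02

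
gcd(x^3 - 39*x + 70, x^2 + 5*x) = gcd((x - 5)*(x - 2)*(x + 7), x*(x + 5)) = 1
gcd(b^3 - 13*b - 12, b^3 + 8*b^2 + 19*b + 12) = b^2 + 4*b + 3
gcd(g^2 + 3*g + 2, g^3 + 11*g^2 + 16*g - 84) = 1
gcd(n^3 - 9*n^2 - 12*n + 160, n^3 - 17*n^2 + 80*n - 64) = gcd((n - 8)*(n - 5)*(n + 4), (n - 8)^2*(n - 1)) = n - 8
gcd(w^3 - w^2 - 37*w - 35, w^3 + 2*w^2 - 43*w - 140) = w^2 - 2*w - 35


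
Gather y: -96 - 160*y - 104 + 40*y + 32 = -120*y - 168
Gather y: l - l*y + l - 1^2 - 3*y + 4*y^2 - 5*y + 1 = 2*l + 4*y^2 + y*(-l - 8)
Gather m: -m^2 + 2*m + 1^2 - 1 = -m^2 + 2*m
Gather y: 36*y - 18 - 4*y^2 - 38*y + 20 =-4*y^2 - 2*y + 2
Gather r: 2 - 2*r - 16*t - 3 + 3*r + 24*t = r + 8*t - 1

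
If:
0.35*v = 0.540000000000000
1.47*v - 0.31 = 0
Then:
No Solution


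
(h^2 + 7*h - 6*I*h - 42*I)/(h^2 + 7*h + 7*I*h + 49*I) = (h - 6*I)/(h + 7*I)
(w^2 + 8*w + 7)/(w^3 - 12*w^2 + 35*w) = (w^2 + 8*w + 7)/(w*(w^2 - 12*w + 35))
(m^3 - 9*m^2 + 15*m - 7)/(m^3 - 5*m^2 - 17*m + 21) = (m - 1)/(m + 3)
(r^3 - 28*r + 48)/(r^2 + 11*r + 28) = (r^3 - 28*r + 48)/(r^2 + 11*r + 28)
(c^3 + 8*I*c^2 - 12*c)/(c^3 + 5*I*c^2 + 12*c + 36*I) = c/(c - 3*I)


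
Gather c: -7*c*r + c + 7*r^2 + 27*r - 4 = c*(1 - 7*r) + 7*r^2 + 27*r - 4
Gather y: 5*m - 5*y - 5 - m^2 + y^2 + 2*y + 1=-m^2 + 5*m + y^2 - 3*y - 4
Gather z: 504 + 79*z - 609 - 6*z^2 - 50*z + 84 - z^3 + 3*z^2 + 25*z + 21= -z^3 - 3*z^2 + 54*z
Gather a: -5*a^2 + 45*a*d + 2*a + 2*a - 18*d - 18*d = -5*a^2 + a*(45*d + 4) - 36*d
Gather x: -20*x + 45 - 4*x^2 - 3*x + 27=-4*x^2 - 23*x + 72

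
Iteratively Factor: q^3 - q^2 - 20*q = (q)*(q^2 - q - 20) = q*(q + 4)*(q - 5)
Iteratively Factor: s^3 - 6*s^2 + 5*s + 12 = (s - 3)*(s^2 - 3*s - 4) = (s - 4)*(s - 3)*(s + 1)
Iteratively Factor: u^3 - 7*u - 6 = (u + 1)*(u^2 - u - 6) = (u - 3)*(u + 1)*(u + 2)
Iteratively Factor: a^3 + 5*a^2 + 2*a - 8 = (a - 1)*(a^2 + 6*a + 8) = (a - 1)*(a + 4)*(a + 2)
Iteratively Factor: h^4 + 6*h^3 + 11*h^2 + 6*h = (h + 2)*(h^3 + 4*h^2 + 3*h) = (h + 1)*(h + 2)*(h^2 + 3*h) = h*(h + 1)*(h + 2)*(h + 3)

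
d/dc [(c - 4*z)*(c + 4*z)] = 2*c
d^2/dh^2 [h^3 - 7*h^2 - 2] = 6*h - 14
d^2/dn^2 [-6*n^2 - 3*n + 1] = -12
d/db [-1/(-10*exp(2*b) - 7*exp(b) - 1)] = (-20*exp(b) - 7)*exp(b)/(10*exp(2*b) + 7*exp(b) + 1)^2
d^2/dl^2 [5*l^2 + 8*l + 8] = 10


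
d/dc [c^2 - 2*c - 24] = 2*c - 2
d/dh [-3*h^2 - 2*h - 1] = -6*h - 2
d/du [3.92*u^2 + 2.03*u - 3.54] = 7.84*u + 2.03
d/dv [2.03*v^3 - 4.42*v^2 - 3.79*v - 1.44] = 6.09*v^2 - 8.84*v - 3.79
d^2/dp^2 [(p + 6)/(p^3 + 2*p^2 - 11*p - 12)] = 2*((p + 6)*(3*p^2 + 4*p - 11)^2 + (-3*p^2 - 4*p - (p + 6)*(3*p + 2) + 11)*(p^3 + 2*p^2 - 11*p - 12))/(p^3 + 2*p^2 - 11*p - 12)^3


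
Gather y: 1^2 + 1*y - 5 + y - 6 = 2*y - 10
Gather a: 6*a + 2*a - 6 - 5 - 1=8*a - 12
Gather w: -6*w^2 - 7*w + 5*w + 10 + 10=-6*w^2 - 2*w + 20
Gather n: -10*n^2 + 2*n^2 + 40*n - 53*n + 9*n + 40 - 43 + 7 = -8*n^2 - 4*n + 4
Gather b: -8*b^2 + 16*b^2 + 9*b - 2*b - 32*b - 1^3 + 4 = 8*b^2 - 25*b + 3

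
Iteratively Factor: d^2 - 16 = (d + 4)*(d - 4)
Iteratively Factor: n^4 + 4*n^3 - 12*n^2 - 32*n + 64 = (n - 2)*(n^3 + 6*n^2 - 32) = (n - 2)*(n + 4)*(n^2 + 2*n - 8) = (n - 2)*(n + 4)^2*(n - 2)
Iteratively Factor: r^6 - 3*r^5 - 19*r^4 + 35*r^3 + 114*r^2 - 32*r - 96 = (r - 4)*(r^5 + r^4 - 15*r^3 - 25*r^2 + 14*r + 24) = (r - 4)^2*(r^4 + 5*r^3 + 5*r^2 - 5*r - 6) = (r - 4)^2*(r + 2)*(r^3 + 3*r^2 - r - 3) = (r - 4)^2*(r - 1)*(r + 2)*(r^2 + 4*r + 3) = (r - 4)^2*(r - 1)*(r + 1)*(r + 2)*(r + 3)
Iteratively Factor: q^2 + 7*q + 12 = (q + 4)*(q + 3)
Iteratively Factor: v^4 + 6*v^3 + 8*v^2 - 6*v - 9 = (v - 1)*(v^3 + 7*v^2 + 15*v + 9) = (v - 1)*(v + 3)*(v^2 + 4*v + 3) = (v - 1)*(v + 3)^2*(v + 1)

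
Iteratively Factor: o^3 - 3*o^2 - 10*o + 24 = (o - 2)*(o^2 - o - 12) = (o - 4)*(o - 2)*(o + 3)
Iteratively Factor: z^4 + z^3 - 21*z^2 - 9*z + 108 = (z - 3)*(z^3 + 4*z^2 - 9*z - 36) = (z - 3)^2*(z^2 + 7*z + 12) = (z - 3)^2*(z + 3)*(z + 4)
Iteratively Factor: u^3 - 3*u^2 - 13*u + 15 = (u - 1)*(u^2 - 2*u - 15) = (u - 5)*(u - 1)*(u + 3)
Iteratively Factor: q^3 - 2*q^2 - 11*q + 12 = (q - 4)*(q^2 + 2*q - 3) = (q - 4)*(q - 1)*(q + 3)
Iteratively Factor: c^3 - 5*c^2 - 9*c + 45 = (c - 3)*(c^2 - 2*c - 15) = (c - 3)*(c + 3)*(c - 5)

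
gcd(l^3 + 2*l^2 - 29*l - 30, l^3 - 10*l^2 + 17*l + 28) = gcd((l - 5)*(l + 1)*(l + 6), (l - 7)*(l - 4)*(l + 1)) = l + 1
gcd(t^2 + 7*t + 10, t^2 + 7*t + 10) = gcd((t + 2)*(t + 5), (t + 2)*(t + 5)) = t^2 + 7*t + 10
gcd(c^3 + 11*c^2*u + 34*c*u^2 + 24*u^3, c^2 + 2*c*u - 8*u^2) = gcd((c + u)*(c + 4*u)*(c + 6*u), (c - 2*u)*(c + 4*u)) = c + 4*u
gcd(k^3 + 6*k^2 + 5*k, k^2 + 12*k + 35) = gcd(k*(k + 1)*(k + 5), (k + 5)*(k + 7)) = k + 5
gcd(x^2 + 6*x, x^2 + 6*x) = x^2 + 6*x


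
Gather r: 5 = 5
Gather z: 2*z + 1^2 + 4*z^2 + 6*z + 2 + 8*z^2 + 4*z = 12*z^2 + 12*z + 3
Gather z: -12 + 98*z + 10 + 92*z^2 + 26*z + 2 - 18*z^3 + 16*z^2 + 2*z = -18*z^3 + 108*z^2 + 126*z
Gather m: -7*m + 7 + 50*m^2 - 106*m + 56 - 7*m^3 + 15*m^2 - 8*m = -7*m^3 + 65*m^2 - 121*m + 63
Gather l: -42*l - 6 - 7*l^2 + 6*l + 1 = -7*l^2 - 36*l - 5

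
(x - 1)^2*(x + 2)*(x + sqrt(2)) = x^4 + sqrt(2)*x^3 - 3*x^2 - 3*sqrt(2)*x + 2*x + 2*sqrt(2)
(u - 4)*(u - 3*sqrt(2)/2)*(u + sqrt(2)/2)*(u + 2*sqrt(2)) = u^4 - 4*u^3 + sqrt(2)*u^3 - 4*sqrt(2)*u^2 - 11*u^2/2 - 3*sqrt(2)*u + 22*u + 12*sqrt(2)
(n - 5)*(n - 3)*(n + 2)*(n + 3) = n^4 - 3*n^3 - 19*n^2 + 27*n + 90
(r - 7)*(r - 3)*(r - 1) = r^3 - 11*r^2 + 31*r - 21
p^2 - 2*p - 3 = (p - 3)*(p + 1)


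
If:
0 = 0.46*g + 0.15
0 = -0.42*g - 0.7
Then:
No Solution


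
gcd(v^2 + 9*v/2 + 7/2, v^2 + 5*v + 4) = v + 1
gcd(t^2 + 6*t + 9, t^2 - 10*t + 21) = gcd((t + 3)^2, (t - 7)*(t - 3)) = 1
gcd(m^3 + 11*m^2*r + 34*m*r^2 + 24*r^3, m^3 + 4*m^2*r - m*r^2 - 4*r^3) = m^2 + 5*m*r + 4*r^2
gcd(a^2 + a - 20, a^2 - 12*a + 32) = a - 4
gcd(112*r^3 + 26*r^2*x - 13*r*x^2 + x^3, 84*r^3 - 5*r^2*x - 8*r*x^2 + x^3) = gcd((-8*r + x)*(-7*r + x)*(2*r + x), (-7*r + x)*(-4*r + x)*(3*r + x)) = -7*r + x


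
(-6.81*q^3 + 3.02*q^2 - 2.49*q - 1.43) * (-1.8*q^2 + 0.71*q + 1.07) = 12.258*q^5 - 10.2711*q^4 - 0.6605*q^3 + 4.0375*q^2 - 3.6796*q - 1.5301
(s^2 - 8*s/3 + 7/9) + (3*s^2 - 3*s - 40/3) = 4*s^2 - 17*s/3 - 113/9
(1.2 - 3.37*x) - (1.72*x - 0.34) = 1.54 - 5.09*x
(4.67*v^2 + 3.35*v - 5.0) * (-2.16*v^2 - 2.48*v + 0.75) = -10.0872*v^4 - 18.8176*v^3 + 5.9945*v^2 + 14.9125*v - 3.75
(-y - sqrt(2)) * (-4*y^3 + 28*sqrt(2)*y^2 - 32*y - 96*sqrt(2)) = 4*y^4 - 24*sqrt(2)*y^3 - 24*y^2 + 128*sqrt(2)*y + 192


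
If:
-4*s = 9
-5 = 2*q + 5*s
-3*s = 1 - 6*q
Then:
No Solution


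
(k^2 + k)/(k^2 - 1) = k/(k - 1)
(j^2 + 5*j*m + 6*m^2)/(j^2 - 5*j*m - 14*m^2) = (j + 3*m)/(j - 7*m)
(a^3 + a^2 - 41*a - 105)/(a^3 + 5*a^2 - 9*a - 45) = (a - 7)/(a - 3)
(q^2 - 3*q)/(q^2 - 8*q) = (q - 3)/(q - 8)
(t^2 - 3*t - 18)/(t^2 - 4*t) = (t^2 - 3*t - 18)/(t*(t - 4))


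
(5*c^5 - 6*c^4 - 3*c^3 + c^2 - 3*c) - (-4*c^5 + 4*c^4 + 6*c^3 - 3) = 9*c^5 - 10*c^4 - 9*c^3 + c^2 - 3*c + 3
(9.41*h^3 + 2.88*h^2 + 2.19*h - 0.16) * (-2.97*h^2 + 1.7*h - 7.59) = -27.9477*h^5 + 7.4434*h^4 - 73.0302*h^3 - 17.661*h^2 - 16.8941*h + 1.2144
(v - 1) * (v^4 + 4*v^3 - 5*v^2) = v^5 + 3*v^4 - 9*v^3 + 5*v^2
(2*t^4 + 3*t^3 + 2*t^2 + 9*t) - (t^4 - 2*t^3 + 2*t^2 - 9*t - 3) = t^4 + 5*t^3 + 18*t + 3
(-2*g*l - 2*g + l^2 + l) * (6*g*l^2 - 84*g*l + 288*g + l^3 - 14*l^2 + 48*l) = -12*g^2*l^3 + 156*g^2*l^2 - 408*g^2*l - 576*g^2 + 4*g*l^4 - 52*g*l^3 + 136*g*l^2 + 192*g*l + l^5 - 13*l^4 + 34*l^3 + 48*l^2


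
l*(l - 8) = l^2 - 8*l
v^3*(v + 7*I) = v^4 + 7*I*v^3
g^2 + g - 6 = (g - 2)*(g + 3)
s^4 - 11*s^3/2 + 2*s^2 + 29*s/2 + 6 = (s - 4)*(s - 3)*(s + 1/2)*(s + 1)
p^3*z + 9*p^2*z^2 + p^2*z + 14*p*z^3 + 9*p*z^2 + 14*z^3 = (p + 2*z)*(p + 7*z)*(p*z + z)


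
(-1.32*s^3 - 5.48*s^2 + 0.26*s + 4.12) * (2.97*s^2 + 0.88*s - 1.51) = -3.9204*s^5 - 17.4372*s^4 - 2.057*s^3 + 20.74*s^2 + 3.233*s - 6.2212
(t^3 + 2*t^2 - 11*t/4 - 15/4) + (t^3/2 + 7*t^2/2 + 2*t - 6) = 3*t^3/2 + 11*t^2/2 - 3*t/4 - 39/4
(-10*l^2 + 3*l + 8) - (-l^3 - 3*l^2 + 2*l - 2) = l^3 - 7*l^2 + l + 10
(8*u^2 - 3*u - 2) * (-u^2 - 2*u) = -8*u^4 - 13*u^3 + 8*u^2 + 4*u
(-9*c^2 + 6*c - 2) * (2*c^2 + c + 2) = -18*c^4 + 3*c^3 - 16*c^2 + 10*c - 4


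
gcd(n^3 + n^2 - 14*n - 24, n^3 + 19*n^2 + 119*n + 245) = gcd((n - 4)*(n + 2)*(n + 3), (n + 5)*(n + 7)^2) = 1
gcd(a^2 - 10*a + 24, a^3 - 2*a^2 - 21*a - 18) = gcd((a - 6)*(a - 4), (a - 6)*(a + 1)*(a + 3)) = a - 6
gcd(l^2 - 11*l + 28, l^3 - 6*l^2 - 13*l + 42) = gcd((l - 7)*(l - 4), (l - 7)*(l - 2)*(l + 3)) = l - 7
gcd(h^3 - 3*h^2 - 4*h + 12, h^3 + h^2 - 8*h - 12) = h^2 - h - 6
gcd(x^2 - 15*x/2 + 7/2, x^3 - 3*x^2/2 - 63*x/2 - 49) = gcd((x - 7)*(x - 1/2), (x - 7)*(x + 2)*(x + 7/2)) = x - 7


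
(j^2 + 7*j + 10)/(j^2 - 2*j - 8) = (j + 5)/(j - 4)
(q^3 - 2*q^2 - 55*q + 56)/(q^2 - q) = q - 1 - 56/q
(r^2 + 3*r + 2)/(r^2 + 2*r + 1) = (r + 2)/(r + 1)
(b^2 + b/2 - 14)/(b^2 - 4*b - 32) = (b - 7/2)/(b - 8)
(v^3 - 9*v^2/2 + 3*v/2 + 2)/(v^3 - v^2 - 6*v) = (-2*v^3 + 9*v^2 - 3*v - 4)/(2*v*(-v^2 + v + 6))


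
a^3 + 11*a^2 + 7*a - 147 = (a - 3)*(a + 7)^2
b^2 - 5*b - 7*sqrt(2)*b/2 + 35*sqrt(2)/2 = (b - 5)*(b - 7*sqrt(2)/2)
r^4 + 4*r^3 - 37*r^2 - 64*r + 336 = (r - 4)*(r - 3)*(r + 4)*(r + 7)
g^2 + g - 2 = (g - 1)*(g + 2)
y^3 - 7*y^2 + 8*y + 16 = (y - 4)^2*(y + 1)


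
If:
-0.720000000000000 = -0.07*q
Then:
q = 10.29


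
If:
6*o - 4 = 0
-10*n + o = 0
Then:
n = 1/15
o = 2/3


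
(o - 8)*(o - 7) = o^2 - 15*o + 56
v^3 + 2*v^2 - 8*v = v*(v - 2)*(v + 4)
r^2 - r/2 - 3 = (r - 2)*(r + 3/2)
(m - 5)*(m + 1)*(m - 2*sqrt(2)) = m^3 - 4*m^2 - 2*sqrt(2)*m^2 - 5*m + 8*sqrt(2)*m + 10*sqrt(2)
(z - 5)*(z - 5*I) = z^2 - 5*z - 5*I*z + 25*I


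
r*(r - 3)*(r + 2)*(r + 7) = r^4 + 6*r^3 - 13*r^2 - 42*r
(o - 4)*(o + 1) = o^2 - 3*o - 4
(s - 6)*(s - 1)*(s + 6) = s^3 - s^2 - 36*s + 36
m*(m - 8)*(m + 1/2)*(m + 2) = m^4 - 11*m^3/2 - 19*m^2 - 8*m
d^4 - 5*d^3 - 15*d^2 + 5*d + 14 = (d - 7)*(d - 1)*(d + 1)*(d + 2)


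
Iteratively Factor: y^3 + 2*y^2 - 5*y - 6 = (y + 1)*(y^2 + y - 6) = (y + 1)*(y + 3)*(y - 2)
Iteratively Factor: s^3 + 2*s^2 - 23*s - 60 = (s + 4)*(s^2 - 2*s - 15) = (s - 5)*(s + 4)*(s + 3)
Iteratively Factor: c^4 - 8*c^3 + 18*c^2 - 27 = (c + 1)*(c^3 - 9*c^2 + 27*c - 27) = (c - 3)*(c + 1)*(c^2 - 6*c + 9) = (c - 3)^2*(c + 1)*(c - 3)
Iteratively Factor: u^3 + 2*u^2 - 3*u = (u + 3)*(u^2 - u) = (u - 1)*(u + 3)*(u)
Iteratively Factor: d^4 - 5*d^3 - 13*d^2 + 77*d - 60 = (d - 3)*(d^3 - 2*d^2 - 19*d + 20) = (d - 3)*(d - 1)*(d^2 - d - 20) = (d - 3)*(d - 1)*(d + 4)*(d - 5)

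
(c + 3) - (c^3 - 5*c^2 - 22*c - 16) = -c^3 + 5*c^2 + 23*c + 19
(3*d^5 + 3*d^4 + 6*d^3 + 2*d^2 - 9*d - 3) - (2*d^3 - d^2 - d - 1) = 3*d^5 + 3*d^4 + 4*d^3 + 3*d^2 - 8*d - 2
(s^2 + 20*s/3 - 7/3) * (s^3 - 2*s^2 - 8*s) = s^5 + 14*s^4/3 - 71*s^3/3 - 146*s^2/3 + 56*s/3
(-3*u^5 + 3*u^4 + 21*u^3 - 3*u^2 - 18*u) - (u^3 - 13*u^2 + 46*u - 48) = -3*u^5 + 3*u^4 + 20*u^3 + 10*u^2 - 64*u + 48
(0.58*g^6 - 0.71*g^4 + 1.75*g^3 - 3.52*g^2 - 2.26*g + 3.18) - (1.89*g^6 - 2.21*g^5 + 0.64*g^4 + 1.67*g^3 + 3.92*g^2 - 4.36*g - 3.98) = -1.31*g^6 + 2.21*g^5 - 1.35*g^4 + 0.0800000000000001*g^3 - 7.44*g^2 + 2.1*g + 7.16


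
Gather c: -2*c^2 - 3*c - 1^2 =-2*c^2 - 3*c - 1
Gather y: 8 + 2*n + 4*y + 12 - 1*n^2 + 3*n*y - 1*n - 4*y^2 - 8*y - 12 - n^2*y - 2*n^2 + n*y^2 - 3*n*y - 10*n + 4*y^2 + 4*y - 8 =-n^2*y - 3*n^2 + n*y^2 - 9*n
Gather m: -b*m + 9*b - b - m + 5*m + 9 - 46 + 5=8*b + m*(4 - b) - 32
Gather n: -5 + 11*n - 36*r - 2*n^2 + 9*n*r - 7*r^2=-2*n^2 + n*(9*r + 11) - 7*r^2 - 36*r - 5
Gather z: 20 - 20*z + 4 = 24 - 20*z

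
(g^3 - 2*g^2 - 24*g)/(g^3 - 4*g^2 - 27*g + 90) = g*(g + 4)/(g^2 + 2*g - 15)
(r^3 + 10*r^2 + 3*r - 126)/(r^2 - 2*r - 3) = (r^2 + 13*r + 42)/(r + 1)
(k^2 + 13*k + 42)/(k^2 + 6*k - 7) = (k + 6)/(k - 1)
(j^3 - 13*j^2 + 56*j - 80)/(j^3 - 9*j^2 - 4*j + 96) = (j^2 - 9*j + 20)/(j^2 - 5*j - 24)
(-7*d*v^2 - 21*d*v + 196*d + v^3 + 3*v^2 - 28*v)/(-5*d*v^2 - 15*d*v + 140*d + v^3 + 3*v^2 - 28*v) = (-7*d + v)/(-5*d + v)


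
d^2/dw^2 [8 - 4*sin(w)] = 4*sin(w)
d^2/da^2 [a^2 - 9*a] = 2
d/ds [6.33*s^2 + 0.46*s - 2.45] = 12.66*s + 0.46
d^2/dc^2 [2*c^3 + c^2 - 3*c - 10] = 12*c + 2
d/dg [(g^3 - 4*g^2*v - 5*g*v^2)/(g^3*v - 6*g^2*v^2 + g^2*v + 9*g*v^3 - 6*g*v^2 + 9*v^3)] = (2*g^3*v - g^3 - 22*g^2*v^2 + 9*g^2*v - 29*g*v^2 - 15*v^3)/(v*(-g^5 + 9*g^4*v - 2*g^4 - 27*g^3*v^2 + 18*g^3*v - g^3 + 27*g^2*v^3 - 54*g^2*v^2 + 9*g^2*v + 54*g*v^3 - 27*g*v^2 + 27*v^3))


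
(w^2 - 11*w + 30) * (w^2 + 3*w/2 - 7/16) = w^4 - 19*w^3/2 + 209*w^2/16 + 797*w/16 - 105/8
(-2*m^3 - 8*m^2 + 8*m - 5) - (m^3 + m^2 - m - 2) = -3*m^3 - 9*m^2 + 9*m - 3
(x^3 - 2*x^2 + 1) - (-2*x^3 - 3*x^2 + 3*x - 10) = 3*x^3 + x^2 - 3*x + 11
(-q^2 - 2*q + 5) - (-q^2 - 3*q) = q + 5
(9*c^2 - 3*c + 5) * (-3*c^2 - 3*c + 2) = -27*c^4 - 18*c^3 + 12*c^2 - 21*c + 10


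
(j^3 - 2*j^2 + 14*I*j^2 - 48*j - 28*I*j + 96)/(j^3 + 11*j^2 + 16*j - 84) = (j^2 + 14*I*j - 48)/(j^2 + 13*j + 42)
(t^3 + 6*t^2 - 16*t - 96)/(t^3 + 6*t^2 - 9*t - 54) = (t^2 - 16)/(t^2 - 9)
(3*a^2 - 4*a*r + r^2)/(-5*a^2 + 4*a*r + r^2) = (-3*a + r)/(5*a + r)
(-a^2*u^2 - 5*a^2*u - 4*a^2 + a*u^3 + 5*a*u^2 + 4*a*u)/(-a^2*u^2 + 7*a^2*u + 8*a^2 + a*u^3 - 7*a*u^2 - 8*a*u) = (u + 4)/(u - 8)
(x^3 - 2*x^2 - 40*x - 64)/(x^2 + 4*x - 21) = (x^3 - 2*x^2 - 40*x - 64)/(x^2 + 4*x - 21)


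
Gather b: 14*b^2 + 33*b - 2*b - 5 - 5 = 14*b^2 + 31*b - 10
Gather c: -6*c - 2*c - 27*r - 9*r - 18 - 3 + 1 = -8*c - 36*r - 20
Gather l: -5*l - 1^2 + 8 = 7 - 5*l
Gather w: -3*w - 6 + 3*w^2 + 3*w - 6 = 3*w^2 - 12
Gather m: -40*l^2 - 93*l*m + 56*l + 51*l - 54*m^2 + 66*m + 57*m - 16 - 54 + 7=-40*l^2 + 107*l - 54*m^2 + m*(123 - 93*l) - 63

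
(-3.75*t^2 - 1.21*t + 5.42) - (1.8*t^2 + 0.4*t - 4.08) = -5.55*t^2 - 1.61*t + 9.5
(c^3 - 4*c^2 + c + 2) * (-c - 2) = -c^4 + 2*c^3 + 7*c^2 - 4*c - 4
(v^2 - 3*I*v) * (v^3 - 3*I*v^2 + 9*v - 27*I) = v^5 - 6*I*v^4 - 54*I*v^2 - 81*v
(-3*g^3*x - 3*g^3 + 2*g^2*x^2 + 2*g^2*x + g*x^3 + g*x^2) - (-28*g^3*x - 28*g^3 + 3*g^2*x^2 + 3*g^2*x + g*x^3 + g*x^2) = 25*g^3*x + 25*g^3 - g^2*x^2 - g^2*x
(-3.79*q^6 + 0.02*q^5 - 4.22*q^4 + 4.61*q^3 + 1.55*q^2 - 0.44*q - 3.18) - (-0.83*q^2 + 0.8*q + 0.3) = -3.79*q^6 + 0.02*q^5 - 4.22*q^4 + 4.61*q^3 + 2.38*q^2 - 1.24*q - 3.48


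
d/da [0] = 0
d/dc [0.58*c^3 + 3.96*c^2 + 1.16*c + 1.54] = 1.74*c^2 + 7.92*c + 1.16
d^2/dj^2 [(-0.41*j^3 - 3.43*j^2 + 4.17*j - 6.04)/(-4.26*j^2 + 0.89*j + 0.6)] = (7.105427357601e-15*j^5 + 1.13686837721616e-13*j^4 - 122.596538*j^3 + 711.585144*j^2 - 200.465856*j + 47.368208)/(77.308776*j^6 - 48.454092*j^5 - 22.542642*j^4 + 12.944071*j^3 + 3.17502*j^2 - 0.9612*j - 0.216)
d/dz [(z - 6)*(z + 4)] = 2*z - 2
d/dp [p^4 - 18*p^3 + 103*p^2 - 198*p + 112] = 4*p^3 - 54*p^2 + 206*p - 198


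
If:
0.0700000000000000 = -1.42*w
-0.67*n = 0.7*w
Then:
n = 0.05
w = -0.05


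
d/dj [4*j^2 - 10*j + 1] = 8*j - 10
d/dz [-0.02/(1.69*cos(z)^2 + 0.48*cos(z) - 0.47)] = -(0.0676*cos(z) + 0.0096)*sin(z)/(1.69*cos(z)^2 + 0.48*cos(z) - 0.47)^2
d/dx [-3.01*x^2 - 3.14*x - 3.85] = -6.02*x - 3.14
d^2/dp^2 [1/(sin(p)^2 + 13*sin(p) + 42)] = (-4*sin(p)^4 - 39*sin(p)^3 + 5*sin(p)^2 + 624*sin(p) + 254)/(sin(p)^2 + 13*sin(p) + 42)^3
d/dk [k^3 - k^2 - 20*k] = 3*k^2 - 2*k - 20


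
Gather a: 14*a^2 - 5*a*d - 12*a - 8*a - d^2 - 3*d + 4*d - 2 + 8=14*a^2 + a*(-5*d - 20) - d^2 + d + 6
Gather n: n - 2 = n - 2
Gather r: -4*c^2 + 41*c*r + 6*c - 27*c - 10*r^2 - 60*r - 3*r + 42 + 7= -4*c^2 - 21*c - 10*r^2 + r*(41*c - 63) + 49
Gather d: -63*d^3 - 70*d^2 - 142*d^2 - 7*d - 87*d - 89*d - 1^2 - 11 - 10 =-63*d^3 - 212*d^2 - 183*d - 22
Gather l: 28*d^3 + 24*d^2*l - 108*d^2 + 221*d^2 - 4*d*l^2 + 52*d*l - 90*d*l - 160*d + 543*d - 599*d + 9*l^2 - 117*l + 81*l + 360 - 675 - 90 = 28*d^3 + 113*d^2 - 216*d + l^2*(9 - 4*d) + l*(24*d^2 - 38*d - 36) - 405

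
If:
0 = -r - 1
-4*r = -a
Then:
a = -4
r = -1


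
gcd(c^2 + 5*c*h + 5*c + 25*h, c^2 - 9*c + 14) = 1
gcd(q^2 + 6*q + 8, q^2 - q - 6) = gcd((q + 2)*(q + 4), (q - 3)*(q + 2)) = q + 2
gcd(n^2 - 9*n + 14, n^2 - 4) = n - 2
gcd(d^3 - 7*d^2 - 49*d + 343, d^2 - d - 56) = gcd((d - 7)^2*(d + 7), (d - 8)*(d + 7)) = d + 7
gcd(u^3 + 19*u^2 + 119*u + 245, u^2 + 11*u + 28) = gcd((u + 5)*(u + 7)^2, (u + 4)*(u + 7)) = u + 7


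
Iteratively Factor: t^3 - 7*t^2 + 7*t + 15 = (t + 1)*(t^2 - 8*t + 15) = (t - 5)*(t + 1)*(t - 3)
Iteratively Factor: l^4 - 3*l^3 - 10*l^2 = (l)*(l^3 - 3*l^2 - 10*l) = l^2*(l^2 - 3*l - 10) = l^2*(l - 5)*(l + 2)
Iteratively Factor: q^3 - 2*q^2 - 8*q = (q)*(q^2 - 2*q - 8) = q*(q - 4)*(q + 2)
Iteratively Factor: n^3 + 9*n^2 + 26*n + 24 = (n + 4)*(n^2 + 5*n + 6) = (n + 3)*(n + 4)*(n + 2)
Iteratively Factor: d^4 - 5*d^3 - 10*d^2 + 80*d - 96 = (d - 3)*(d^3 - 2*d^2 - 16*d + 32) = (d - 3)*(d + 4)*(d^2 - 6*d + 8) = (d - 4)*(d - 3)*(d + 4)*(d - 2)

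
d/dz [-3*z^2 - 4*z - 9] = -6*z - 4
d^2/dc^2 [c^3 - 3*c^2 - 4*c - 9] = 6*c - 6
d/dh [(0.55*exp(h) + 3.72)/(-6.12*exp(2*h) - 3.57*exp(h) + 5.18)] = (3.366*exp(2*h) + 45.5328*exp(h) + 16.1294)*exp(h)/(37.4544*exp(4*h) + 43.6968*exp(3*h) - 50.6583*exp(2*h) - 36.9852*exp(h) + 26.8324)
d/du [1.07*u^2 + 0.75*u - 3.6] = 2.14*u + 0.75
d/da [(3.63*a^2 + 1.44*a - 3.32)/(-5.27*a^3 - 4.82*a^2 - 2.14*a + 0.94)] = (19.1301*a^4 + 15.1776*a^3 - 53.3166*a^2 - 25.1804*a - 5.7512)/(27.7729*a^6 + 50.8028*a^5 + 45.788*a^4 + 10.722*a^3 - 4.482*a^2 - 4.0232*a + 0.8836)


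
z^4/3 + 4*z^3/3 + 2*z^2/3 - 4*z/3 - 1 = (z/3 + 1)*(z - 1)*(z + 1)^2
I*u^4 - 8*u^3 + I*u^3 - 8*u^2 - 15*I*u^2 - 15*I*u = u*(u + 3*I)*(u + 5*I)*(I*u + I)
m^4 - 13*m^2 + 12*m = m*(m - 3)*(m - 1)*(m + 4)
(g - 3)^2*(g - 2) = g^3 - 8*g^2 + 21*g - 18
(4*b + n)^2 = 16*b^2 + 8*b*n + n^2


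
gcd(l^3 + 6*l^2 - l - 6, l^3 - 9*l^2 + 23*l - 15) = l - 1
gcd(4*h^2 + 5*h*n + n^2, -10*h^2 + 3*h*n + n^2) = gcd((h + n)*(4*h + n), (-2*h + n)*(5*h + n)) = 1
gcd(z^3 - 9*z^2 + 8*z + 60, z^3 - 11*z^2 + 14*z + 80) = z^2 - 3*z - 10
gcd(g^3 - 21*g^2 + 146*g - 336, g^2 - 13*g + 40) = g - 8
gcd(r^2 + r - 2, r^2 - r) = r - 1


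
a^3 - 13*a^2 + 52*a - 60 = (a - 6)*(a - 5)*(a - 2)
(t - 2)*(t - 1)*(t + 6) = t^3 + 3*t^2 - 16*t + 12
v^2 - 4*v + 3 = (v - 3)*(v - 1)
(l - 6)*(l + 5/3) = l^2 - 13*l/3 - 10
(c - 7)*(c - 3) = c^2 - 10*c + 21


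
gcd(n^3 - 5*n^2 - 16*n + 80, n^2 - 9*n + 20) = n^2 - 9*n + 20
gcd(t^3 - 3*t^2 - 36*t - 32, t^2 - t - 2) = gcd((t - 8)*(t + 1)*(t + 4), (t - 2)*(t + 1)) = t + 1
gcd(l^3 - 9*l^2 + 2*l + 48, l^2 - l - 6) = l^2 - l - 6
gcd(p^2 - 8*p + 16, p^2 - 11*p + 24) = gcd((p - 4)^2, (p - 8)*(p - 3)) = 1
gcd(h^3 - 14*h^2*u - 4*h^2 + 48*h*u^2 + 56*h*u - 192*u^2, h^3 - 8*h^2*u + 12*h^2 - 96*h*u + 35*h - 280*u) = -h + 8*u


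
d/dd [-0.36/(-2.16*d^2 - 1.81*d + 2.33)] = (-1.5552*d - 0.6516)/(2.16*d^2 + 1.81*d - 2.33)^2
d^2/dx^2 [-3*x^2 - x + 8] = -6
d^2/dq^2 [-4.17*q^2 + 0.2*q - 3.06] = -8.34000000000000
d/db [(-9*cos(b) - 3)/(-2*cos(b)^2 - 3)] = 3*(6*cos(b)^2 + 4*cos(b) - 9)*sin(b)/(2*sin(b)^2 - 5)^2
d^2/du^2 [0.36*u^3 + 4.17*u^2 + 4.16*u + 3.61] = 2.16*u + 8.34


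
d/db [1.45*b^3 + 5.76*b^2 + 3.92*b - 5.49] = 4.35*b^2 + 11.52*b + 3.92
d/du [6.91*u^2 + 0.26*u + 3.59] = 13.82*u + 0.26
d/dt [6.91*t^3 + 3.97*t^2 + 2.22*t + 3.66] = 20.73*t^2 + 7.94*t + 2.22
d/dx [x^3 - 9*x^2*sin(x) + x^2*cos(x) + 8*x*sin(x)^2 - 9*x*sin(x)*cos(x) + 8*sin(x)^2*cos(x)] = -x^2*sin(x) - 9*x^2*cos(x) + 3*x^2 - 18*x*sin(x) + 8*x*sin(2*x) + 2*x*cos(x) - 9*x*cos(2*x) - 2*sin(x) - 9*sin(2*x)/2 + 6*sin(3*x) - 4*cos(2*x) + 4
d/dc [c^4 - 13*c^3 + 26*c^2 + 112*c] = 4*c^3 - 39*c^2 + 52*c + 112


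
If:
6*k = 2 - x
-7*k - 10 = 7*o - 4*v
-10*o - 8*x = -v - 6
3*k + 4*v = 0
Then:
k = -120/1723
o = -2290/1723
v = 90/1723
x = 4166/1723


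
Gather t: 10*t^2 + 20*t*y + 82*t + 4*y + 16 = 10*t^2 + t*(20*y + 82) + 4*y + 16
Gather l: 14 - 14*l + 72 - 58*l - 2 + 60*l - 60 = 24 - 12*l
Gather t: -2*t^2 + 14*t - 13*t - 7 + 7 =-2*t^2 + t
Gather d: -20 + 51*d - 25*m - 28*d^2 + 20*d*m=-28*d^2 + d*(20*m + 51) - 25*m - 20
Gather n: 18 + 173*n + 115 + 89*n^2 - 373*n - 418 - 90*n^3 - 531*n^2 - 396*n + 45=-90*n^3 - 442*n^2 - 596*n - 240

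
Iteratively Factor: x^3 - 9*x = (x)*(x^2 - 9) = x*(x - 3)*(x + 3)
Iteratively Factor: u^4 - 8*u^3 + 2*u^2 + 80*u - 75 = (u - 5)*(u^3 - 3*u^2 - 13*u + 15) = (u - 5)^2*(u^2 + 2*u - 3) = (u - 5)^2*(u - 1)*(u + 3)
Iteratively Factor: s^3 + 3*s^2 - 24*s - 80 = (s - 5)*(s^2 + 8*s + 16) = (s - 5)*(s + 4)*(s + 4)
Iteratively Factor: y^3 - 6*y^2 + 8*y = (y - 4)*(y^2 - 2*y) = y*(y - 4)*(y - 2)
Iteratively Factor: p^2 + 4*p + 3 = (p + 1)*(p + 3)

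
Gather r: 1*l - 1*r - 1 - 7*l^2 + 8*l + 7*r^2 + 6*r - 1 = -7*l^2 + 9*l + 7*r^2 + 5*r - 2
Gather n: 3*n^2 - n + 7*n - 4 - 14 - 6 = 3*n^2 + 6*n - 24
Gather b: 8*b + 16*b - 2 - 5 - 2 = 24*b - 9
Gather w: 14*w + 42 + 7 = 14*w + 49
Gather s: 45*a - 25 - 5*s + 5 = 45*a - 5*s - 20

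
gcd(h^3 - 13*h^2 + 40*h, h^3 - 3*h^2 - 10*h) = h^2 - 5*h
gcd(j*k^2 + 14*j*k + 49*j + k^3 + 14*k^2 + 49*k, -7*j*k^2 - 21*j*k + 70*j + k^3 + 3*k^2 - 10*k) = 1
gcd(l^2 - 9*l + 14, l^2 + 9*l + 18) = 1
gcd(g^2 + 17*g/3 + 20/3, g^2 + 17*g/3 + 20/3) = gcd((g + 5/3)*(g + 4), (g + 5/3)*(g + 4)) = g^2 + 17*g/3 + 20/3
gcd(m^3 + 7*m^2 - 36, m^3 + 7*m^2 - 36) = m^3 + 7*m^2 - 36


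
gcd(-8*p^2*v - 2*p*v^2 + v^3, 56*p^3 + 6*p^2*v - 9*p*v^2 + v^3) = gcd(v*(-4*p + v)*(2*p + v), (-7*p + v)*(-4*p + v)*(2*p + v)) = 8*p^2 + 2*p*v - v^2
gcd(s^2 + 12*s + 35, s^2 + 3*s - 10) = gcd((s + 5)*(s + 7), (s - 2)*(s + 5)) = s + 5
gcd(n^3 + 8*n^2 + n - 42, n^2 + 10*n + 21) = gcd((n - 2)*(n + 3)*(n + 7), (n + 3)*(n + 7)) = n^2 + 10*n + 21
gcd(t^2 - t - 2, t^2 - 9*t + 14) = t - 2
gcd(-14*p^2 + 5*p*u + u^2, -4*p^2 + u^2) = 2*p - u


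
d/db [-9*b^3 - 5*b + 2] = -27*b^2 - 5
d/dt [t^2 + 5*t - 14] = 2*t + 5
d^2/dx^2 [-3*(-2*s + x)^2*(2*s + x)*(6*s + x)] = 96*s^2 - 72*s*x - 36*x^2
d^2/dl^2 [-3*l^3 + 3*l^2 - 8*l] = 6 - 18*l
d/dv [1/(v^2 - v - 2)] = (1 - 2*v)/(-v^2 + v + 2)^2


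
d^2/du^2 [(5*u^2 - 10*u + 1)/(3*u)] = 2/(3*u^3)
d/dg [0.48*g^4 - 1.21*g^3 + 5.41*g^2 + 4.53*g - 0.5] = 1.92*g^3 - 3.63*g^2 + 10.82*g + 4.53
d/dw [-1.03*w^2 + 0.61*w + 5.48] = 0.61 - 2.06*w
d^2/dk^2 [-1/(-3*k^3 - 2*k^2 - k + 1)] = 2*(-(9*k + 2)*(3*k^3 + 2*k^2 + k - 1) + (9*k^2 + 4*k + 1)^2)/(3*k^3 + 2*k^2 + k - 1)^3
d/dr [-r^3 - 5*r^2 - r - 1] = -3*r^2 - 10*r - 1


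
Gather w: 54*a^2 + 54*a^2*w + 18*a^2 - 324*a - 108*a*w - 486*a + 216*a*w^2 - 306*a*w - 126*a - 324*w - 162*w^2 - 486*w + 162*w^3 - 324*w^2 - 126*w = 72*a^2 - 936*a + 162*w^3 + w^2*(216*a - 486) + w*(54*a^2 - 414*a - 936)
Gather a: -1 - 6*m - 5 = -6*m - 6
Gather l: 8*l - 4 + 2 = 8*l - 2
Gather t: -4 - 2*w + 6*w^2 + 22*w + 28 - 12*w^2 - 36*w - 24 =-6*w^2 - 16*w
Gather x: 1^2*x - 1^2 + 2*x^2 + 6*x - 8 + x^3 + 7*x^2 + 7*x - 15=x^3 + 9*x^2 + 14*x - 24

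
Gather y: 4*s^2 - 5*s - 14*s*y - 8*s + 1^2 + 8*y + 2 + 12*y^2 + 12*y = 4*s^2 - 13*s + 12*y^2 + y*(20 - 14*s) + 3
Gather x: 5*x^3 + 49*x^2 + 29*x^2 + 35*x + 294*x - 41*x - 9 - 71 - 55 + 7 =5*x^3 + 78*x^2 + 288*x - 128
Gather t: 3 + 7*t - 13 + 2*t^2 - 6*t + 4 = 2*t^2 + t - 6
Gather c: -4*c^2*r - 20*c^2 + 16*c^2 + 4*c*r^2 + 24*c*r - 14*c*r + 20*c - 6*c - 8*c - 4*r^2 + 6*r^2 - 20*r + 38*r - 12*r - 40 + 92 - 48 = c^2*(-4*r - 4) + c*(4*r^2 + 10*r + 6) + 2*r^2 + 6*r + 4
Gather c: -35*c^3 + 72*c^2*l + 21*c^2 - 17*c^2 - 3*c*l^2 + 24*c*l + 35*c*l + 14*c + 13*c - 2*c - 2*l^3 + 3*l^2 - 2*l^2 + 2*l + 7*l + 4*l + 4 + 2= -35*c^3 + c^2*(72*l + 4) + c*(-3*l^2 + 59*l + 25) - 2*l^3 + l^2 + 13*l + 6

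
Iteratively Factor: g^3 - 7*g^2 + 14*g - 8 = (g - 2)*(g^2 - 5*g + 4) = (g - 4)*(g - 2)*(g - 1)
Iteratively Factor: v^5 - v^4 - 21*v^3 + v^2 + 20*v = (v)*(v^4 - v^3 - 21*v^2 + v + 20) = v*(v + 1)*(v^3 - 2*v^2 - 19*v + 20) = v*(v - 1)*(v + 1)*(v^2 - v - 20) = v*(v - 5)*(v - 1)*(v + 1)*(v + 4)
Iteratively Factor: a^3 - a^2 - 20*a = (a)*(a^2 - a - 20) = a*(a - 5)*(a + 4)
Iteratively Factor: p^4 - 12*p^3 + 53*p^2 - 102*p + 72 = (p - 2)*(p^3 - 10*p^2 + 33*p - 36) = (p - 3)*(p - 2)*(p^2 - 7*p + 12) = (p - 3)^2*(p - 2)*(p - 4)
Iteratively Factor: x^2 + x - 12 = (x + 4)*(x - 3)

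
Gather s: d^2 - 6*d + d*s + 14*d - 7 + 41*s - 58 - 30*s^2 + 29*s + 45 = d^2 + 8*d - 30*s^2 + s*(d + 70) - 20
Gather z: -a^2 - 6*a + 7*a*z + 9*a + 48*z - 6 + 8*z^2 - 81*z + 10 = -a^2 + 3*a + 8*z^2 + z*(7*a - 33) + 4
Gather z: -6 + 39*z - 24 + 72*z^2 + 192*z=72*z^2 + 231*z - 30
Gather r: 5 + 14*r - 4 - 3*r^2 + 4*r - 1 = -3*r^2 + 18*r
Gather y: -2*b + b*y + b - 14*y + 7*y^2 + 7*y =-b + 7*y^2 + y*(b - 7)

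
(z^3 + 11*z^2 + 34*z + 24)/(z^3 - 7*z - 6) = (z^2 + 10*z + 24)/(z^2 - z - 6)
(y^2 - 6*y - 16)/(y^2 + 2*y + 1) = (y^2 - 6*y - 16)/(y^2 + 2*y + 1)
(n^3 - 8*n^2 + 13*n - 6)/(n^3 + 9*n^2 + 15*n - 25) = (n^2 - 7*n + 6)/(n^2 + 10*n + 25)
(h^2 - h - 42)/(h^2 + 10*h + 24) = (h - 7)/(h + 4)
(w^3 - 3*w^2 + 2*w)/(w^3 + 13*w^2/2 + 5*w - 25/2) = 2*w*(w - 2)/(2*w^2 + 15*w + 25)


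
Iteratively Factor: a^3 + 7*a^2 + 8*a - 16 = (a + 4)*(a^2 + 3*a - 4) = (a + 4)^2*(a - 1)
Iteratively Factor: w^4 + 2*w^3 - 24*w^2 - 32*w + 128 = (w - 2)*(w^3 + 4*w^2 - 16*w - 64) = (w - 4)*(w - 2)*(w^2 + 8*w + 16) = (w - 4)*(w - 2)*(w + 4)*(w + 4)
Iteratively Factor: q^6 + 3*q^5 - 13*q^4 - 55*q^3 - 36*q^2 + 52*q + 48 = (q + 2)*(q^5 + q^4 - 15*q^3 - 25*q^2 + 14*q + 24) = (q + 2)^2*(q^4 - q^3 - 13*q^2 + q + 12) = (q - 4)*(q + 2)^2*(q^3 + 3*q^2 - q - 3) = (q - 4)*(q + 2)^2*(q + 3)*(q^2 - 1) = (q - 4)*(q + 1)*(q + 2)^2*(q + 3)*(q - 1)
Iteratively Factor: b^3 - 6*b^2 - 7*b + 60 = (b - 4)*(b^2 - 2*b - 15) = (b - 5)*(b - 4)*(b + 3)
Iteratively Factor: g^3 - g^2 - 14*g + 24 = (g - 2)*(g^2 + g - 12) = (g - 3)*(g - 2)*(g + 4)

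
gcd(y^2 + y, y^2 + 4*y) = y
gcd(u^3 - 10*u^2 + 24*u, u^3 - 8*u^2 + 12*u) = u^2 - 6*u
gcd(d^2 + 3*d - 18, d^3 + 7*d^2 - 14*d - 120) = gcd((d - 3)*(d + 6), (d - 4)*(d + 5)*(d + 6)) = d + 6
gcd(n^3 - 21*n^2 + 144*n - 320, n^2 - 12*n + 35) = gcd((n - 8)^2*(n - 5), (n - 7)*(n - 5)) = n - 5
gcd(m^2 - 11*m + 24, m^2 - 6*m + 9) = m - 3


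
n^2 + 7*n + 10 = (n + 2)*(n + 5)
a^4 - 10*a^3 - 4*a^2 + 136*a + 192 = (a - 8)*(a - 6)*(a + 2)^2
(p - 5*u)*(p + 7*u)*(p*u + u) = p^3*u + 2*p^2*u^2 + p^2*u - 35*p*u^3 + 2*p*u^2 - 35*u^3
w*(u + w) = u*w + w^2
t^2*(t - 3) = t^3 - 3*t^2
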